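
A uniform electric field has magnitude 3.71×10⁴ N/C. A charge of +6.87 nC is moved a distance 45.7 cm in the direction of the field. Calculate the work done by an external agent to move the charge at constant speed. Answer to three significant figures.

The potential change for a displacement 45.7 cm in the direction of the field is ΔV = −Ed = -1.70×10⁴ V.
W_ext = qΔV = -1.16×10⁻⁴ J.

-1.16×10⁻⁴ J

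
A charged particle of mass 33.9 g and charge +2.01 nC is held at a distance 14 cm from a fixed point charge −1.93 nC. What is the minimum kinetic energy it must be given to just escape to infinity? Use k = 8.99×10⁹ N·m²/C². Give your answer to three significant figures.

2.49×10⁻⁷ J

To just escape, total mechanical energy must reach zero at infinity: ½mv²_min + U = 0, so ½mv²_min = −U = |kQq|/r.
|U| = |kQq|/r = (8.99×10⁹ N·m²/C²)(1.93×10⁻⁹)(2.01×10⁻⁹)/(0.140) = 2.49×10⁻⁷ J.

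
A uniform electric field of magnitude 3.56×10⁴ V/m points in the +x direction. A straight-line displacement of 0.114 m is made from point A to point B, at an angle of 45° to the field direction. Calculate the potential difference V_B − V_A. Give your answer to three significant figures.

Only the component of displacement along E changes the potential: ΔV = −E·d·cosθ.
ΔV = −(3.56×10⁴ V/m)(0.114 m)cos45° = -2870 V.

-2870 V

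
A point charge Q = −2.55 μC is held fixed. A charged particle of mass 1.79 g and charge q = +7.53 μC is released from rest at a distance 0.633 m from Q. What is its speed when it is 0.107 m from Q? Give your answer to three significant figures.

38.7 m/s

Only the electrostatic force acts, so mechanical energy is conserved: ½mv² = U₁ − U₂ = kQq(1/r₁ − 1/r₂).
U₁ − U₂ = (8.99×10⁹ N·m²/C²)(-2.55×10⁻⁶ C)(7.53×10⁻⁶ C)(1/0.633 − 1/0.107) = 1.34 J.
v = √(2·1.34/1.79×10⁻³) = 38.7 m/s.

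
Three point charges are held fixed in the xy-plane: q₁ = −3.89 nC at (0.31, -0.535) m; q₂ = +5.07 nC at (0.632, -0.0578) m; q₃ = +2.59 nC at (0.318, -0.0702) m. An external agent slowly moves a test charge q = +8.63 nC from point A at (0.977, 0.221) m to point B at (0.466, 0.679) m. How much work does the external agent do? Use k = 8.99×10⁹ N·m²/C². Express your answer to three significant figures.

For quasistatic motion the external work equals the change in potential energy: W_ext = qΔV = q(V_B − V_A).
At A: distances to the source charges are 1.01 m, 0.444 m, 0.720 m; V_A = Σ kqᵢ/rᵢ = 100 V.
At B: distances to the source charges are 1.22 m, 0.755 m, 0.764 m; V_B = Σ kqᵢ/rᵢ = 62.3 V.
ΔV = V_B − V_A = -38.1 V.
W_ext = qΔV = (8.63×10⁻⁹ C)(-38.1 V) = -3.29×10⁻⁷ J.

-3.29×10⁻⁷ J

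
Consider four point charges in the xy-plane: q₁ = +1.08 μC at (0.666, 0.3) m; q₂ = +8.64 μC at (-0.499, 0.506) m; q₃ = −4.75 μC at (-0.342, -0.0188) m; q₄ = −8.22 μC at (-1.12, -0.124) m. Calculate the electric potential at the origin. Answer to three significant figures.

-6.77×10⁴ V

Electric potential is a scalar, so the contributions from each charge add algebraically: V = Σ kqᵢ/rᵢ.
Distances from the field point to each charge: r₁ = 0.730 m, r₂ = 0.711 m, r₃ = 0.343 m, r₄ = 1.13 m.
V = k[(1.08×10⁻⁶)/(0.730) + (8.64×10⁻⁶)/(0.711) + (-4.75×10⁻⁶)/(0.343) + (-8.22×10⁻⁶)/(1.13)] = -6.77×10⁴ V.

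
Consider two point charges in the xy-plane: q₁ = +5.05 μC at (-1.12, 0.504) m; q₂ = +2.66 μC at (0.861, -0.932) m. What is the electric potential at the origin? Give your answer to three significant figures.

The total potential is the scalar sum of each charge's contribution, V = Σ kqᵢ/rᵢ.
Distances from the field point to each charge: r₁ = 1.23 m, r₂ = 1.27 m.
V = k[(5.05×10⁻⁶)/(1.23) + (2.66×10⁻⁶)/(1.27)] = 5.58×10⁴ V.

5.58×10⁴ V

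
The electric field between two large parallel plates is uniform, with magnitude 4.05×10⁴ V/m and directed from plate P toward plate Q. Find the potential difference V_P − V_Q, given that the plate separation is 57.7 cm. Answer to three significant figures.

2.34×10⁴ V

In a uniform field, potential decreases in the direction of E: ΔV = −E·d for a displacement d parallel to E.
Going from Q to P is a displacement of 57.7 cm opposite to the field, so V_P − V_Q = +Ed = 2.34×10⁴ V.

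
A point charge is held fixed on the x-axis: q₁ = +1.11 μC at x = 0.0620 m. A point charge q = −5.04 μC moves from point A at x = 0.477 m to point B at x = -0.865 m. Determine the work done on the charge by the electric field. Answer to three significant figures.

The work done by the electric force is W_field = −ΔU = −q(V_B − V_A) = q(V_A − V_B).
At A: distance to the source charge is 0.415 m; V_A = kq₁/r = 2.40×10⁴ V.
At B: distance to the source charge is 0.927 m; V_B = kq₁/r = 1.08×10⁴ V.
ΔV = V_B − V_A = -1.33×10⁴ V.
W_field = −qΔV = −(-5.04×10⁻⁶ C)(-1.33×10⁴ V) = -0.0669 J.

-0.0669 J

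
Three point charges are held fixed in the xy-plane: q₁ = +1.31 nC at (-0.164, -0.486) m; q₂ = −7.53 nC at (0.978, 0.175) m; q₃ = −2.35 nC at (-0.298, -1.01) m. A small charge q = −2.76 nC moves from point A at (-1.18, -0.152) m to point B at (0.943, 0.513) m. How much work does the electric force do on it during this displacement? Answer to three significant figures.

The work done by the electric force is W_field = −ΔU = −q(V_B − V_A) = q(V_A − V_B).
At A: distances to the source charges are 1.07 m, 2.18 m, 1.23 m; V_A = Σ kqᵢ/rᵢ = -37.2 V.
At B: distances to the source charges are 1.49 m, 0.340 m, 1.96 m; V_B = Σ kqᵢ/rᵢ = -202 V.
ΔV = V_B − V_A = -165 V.
W_field = −qΔV = −(-2.76×10⁻⁹ C)(-165 V) = -4.55×10⁻⁷ J.

-4.55×10⁻⁷ J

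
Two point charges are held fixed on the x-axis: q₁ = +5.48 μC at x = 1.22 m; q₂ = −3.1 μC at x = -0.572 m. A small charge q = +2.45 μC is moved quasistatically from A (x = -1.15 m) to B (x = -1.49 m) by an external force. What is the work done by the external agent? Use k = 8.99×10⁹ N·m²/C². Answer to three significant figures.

For quasistatic motion the external work equals the change in potential energy: W_ext = qΔV = q(V_B − V_A).
At A: distances to the source charges are 2.37 m, 0.578 m; V_A = Σ kqᵢ/rᵢ = -2.74×10⁴ V.
At B: distances to the source charges are 2.71 m, 0.918 m; V_B = Σ kqᵢ/rᵢ = -1.22×10⁴ V.
ΔV = V_B − V_A = 1.52×10⁴ V.
W_ext = qΔV = (2.45×10⁻⁶ C)(1.52×10⁴ V) = 0.0374 J.

0.0374 J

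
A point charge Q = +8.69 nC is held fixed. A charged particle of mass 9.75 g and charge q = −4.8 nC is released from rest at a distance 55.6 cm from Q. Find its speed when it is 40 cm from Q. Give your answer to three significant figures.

7.35×10⁻³ m/s

Only the electrostatic force acts, so mechanical energy is conserved: ½mv² = U₁ − U₂ = kQq(1/r₁ − 1/r₂).
U₁ − U₂ = (8.99×10⁹ N·m²/C²)(8.69×10⁻⁹ C)(-4.80×10⁻⁹ C)(1/0.556 − 1/0.400) = 2.63×10⁻⁷ J.
v = √(2·2.63×10⁻⁷/9.75×10⁻³) = 7.35×10⁻³ m/s.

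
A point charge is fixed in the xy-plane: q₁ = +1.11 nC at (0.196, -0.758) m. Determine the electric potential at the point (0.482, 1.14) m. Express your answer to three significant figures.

5.20 V

The total potential is the scalar sum of each charge's contribution, V = Σ kqᵢ/rᵢ.
Distances from the field point to each charge: r₁ = 1.92 m.
V = k[(1.11×10⁻⁹)/(1.92)] = 5.20 V.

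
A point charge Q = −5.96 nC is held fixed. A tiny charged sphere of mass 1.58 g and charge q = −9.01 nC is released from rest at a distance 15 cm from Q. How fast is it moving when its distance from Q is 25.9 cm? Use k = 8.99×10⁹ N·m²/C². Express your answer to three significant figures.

Only the electrostatic force acts, so mechanical energy is conserved: ½mv² = U₁ − U₂ = kQq(1/r₁ − 1/r₂).
U₁ − U₂ = (8.99×10⁹ N·m²/C²)(-5.96×10⁻⁹ C)(-9.01×10⁻⁹ C)(1/0.150 − 1/0.259) = 1.35×10⁻⁶ J.
v = √(2·1.35×10⁻⁶/1.58×10⁻³) = 0.0414 m/s.

0.0414 m/s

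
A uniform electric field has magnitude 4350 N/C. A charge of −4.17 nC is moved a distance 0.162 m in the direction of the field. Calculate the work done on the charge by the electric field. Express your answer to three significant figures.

The potential change for a displacement 0.162 m in the direction of the field is ΔV = −Ed = -705 V.
W_field = −qΔV = -2.94×10⁻⁶ J.

-2.94×10⁻⁶ J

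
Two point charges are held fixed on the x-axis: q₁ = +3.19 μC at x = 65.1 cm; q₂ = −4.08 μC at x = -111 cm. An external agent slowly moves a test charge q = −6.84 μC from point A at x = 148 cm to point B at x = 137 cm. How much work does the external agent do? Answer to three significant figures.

-0.0319 J

For quasistatic motion the external work equals the change in potential energy: W_ext = qΔV = q(V_B − V_A).
At A: distances to the source charges are 0.829 m, 2.59 m; V_A = Σ kqᵢ/rᵢ = 2.04×10⁴ V.
At B: distances to the source charges are 0.719 m, 2.48 m; V_B = Σ kqᵢ/rᵢ = 2.51×10⁴ V.
ΔV = V_B − V_A = 4660 V.
W_ext = qΔV = (-6.84×10⁻⁶ C)(4660 V) = -0.0319 J.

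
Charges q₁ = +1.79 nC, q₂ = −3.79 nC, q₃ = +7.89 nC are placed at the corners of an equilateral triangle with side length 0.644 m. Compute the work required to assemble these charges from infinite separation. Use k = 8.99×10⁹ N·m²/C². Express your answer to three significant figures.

The work to assemble the configuration equals its total potential energy, U = Σ kqᵢqⱼ/rᵢⱼ over all pairs.
All three pair separations equal the side length, 0.644 m.
U = (-9.47×10⁻⁸) + (1.97×10⁻⁷) + (-4.17×10⁻⁷) = -3.15×10⁻⁷ J.

-3.15×10⁻⁷ J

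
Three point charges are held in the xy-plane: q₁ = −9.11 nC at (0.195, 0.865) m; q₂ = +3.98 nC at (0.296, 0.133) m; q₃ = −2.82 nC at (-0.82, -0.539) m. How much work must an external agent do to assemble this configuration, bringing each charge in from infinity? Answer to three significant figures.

The assembly work is the sum of pairwise potential energies, U = Σ_{i<j} kqᵢqⱼ/rᵢⱼ.
Pair separations: r₁₂ = 0.739 m, r₁₃ = 1.73 m, r₂₃ = 1.30 m.
U = (-4.41×10⁻⁷) + (1.33×10⁻⁷) + (-7.75×10⁻⁸) = -3.85×10⁻⁷ J.

-3.85×10⁻⁷ J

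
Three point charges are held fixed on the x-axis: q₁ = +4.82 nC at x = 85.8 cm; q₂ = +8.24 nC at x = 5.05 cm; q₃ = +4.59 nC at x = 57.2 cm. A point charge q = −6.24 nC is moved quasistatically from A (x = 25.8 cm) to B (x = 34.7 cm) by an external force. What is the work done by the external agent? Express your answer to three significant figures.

For quasistatic motion the external work equals the change in potential energy: W_ext = qΔV = q(V_B − V_A).
At A: distances to the source charges are 0.600 m, 0.208 m, 0.314 m; V_A = Σ kqᵢ/rᵢ = 561 V.
At B: distances to the source charges are 0.511 m, 0.297 m, 0.225 m; V_B = Σ kqᵢ/rᵢ = 518 V.
ΔV = V_B − V_A = -42.6 V.
W_ext = qΔV = (-6.24×10⁻⁹ C)(-42.6 V) = 2.66×10⁻⁷ J.

2.66×10⁻⁷ J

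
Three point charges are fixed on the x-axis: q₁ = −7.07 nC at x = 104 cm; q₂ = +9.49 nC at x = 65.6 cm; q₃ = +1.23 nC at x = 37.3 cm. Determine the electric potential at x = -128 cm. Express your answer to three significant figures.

23.4 V

Electric potential is a scalar, so the contributions from each charge add algebraically: V = Σ kqᵢ/rᵢ.
Distances from the field point to each charge: r₁ = 2.32 m, r₂ = 1.94 m, r₃ = 1.65 m.
V = k[(-7.07×10⁻⁹)/(2.32) + (9.49×10⁻⁹)/(1.94) + (1.23×10⁻⁹)/(1.65)] = 23.4 V.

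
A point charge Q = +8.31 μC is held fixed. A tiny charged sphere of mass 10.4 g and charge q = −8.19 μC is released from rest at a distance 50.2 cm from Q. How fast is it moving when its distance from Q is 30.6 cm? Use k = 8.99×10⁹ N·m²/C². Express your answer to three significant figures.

Only the electrostatic force acts, so mechanical energy is conserved: ½mv² = U₁ − U₂ = kQq(1/r₁ − 1/r₂).
U₁ − U₂ = (8.99×10⁹ N·m²/C²)(8.31×10⁻⁶ C)(-8.19×10⁻⁶ C)(1/0.502 − 1/0.306) = 0.781 J.
v = √(2·0.781/0.0104) = 12.3 m/s.

12.3 m/s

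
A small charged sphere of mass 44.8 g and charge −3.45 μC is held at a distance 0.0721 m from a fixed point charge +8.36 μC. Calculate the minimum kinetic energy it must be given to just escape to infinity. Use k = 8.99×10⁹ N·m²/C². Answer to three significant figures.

To just escape, total mechanical energy must reach zero at infinity: ½mv²_min + U = 0, so ½mv²_min = −U = |kQq|/r.
|U| = |kQq|/r = (8.99×10⁹ N·m²/C²)(8.36×10⁻⁶)(3.45×10⁻⁶)/(0.0721) = 3.60 J.

3.60 J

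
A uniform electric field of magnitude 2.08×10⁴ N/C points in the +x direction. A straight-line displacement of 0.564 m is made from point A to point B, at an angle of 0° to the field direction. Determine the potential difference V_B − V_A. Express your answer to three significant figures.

Only the component of displacement along E changes the potential: ΔV = −E·d·cosθ.
ΔV = −(2.08×10⁴ V/m)(0.564 m)cos0° = -1.17×10⁴ V.

-1.17×10⁴ V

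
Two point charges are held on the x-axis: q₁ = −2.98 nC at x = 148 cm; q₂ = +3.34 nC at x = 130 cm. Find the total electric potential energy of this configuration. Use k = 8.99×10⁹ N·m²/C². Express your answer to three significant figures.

The assembly work is the sum of pairwise potential energies, U = Σ_{i<j} kqᵢqⱼ/rᵢⱼ.
Pair separations: r₁₂ = 0.180 m.
U = (-4.97×10⁻⁷) = -4.97×10⁻⁷ J.

-4.97×10⁻⁷ J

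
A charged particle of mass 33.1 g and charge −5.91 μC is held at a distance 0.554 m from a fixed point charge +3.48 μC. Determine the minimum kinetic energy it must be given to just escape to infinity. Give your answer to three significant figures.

To just escape, total mechanical energy must reach zero at infinity: ½mv²_min + U = 0, so ½mv²_min = −U = |kQq|/r.
|U| = |kQq|/r = (8.99×10⁹ N·m²/C²)(3.48×10⁻⁶)(5.91×10⁻⁶)/(0.554) = 0.334 J.

0.334 J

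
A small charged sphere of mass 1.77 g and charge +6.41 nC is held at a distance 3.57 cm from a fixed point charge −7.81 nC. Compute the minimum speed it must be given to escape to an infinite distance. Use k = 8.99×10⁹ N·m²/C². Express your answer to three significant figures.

0.119 m/s

To just escape, total mechanical energy must reach zero at infinity: ½mv²_min + U = 0, so ½mv²_min = −U = |kQq|/r.
|U| = |kQq|/r = (8.99×10⁹ N·m²/C²)(7.81×10⁻⁹)(6.41×10⁻⁹)/(0.0357) = 1.26×10⁻⁵ J.
v_min = √(2|U|/m) = √(2·1.26×10⁻⁵/1.77×10⁻³) = 0.119 m/s.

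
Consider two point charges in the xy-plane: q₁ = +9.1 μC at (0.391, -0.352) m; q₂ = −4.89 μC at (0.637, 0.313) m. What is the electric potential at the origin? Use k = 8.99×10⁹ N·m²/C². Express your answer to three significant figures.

The total potential is the scalar sum of each charge's contribution, V = Σ kqᵢ/rᵢ.
Distances from the field point to each charge: r₁ = 0.526 m, r₂ = 0.710 m.
V = k[(9.10×10⁻⁶)/(0.526) + (-4.89×10⁻⁶)/(0.710)] = 9.36×10⁴ V.

9.36×10⁴ V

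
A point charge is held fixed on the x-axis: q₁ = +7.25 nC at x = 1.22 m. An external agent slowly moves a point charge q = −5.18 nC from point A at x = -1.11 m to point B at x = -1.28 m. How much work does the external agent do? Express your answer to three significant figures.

9.85×10⁻⁹ J

For quasistatic motion the external work equals the change in potential energy: W_ext = qΔV = q(V_B − V_A).
At A: distance to the source charge is 2.33 m; V_A = kq₁/r = 28.0 V.
At B: distance to the source charge is 2.50 m; V_B = kq₁/r = 26.1 V.
ΔV = V_B − V_A = -1.90 V.
W_ext = qΔV = (-5.18×10⁻⁹ C)(-1.90 V) = 9.85×10⁻⁹ J.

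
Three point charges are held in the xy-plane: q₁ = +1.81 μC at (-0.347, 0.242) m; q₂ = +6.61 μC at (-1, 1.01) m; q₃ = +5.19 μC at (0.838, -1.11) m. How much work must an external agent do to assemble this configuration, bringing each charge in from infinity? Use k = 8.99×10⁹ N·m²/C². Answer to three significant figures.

The assembly work is the sum of pairwise potential energies, U = Σ_{i<j} kqᵢqⱼ/rᵢⱼ.
Pair separations: r₁₂ = 1.01 m, r₁₃ = 1.80 m, r₂₃ = 2.81 m.
U = (0.107) + (0.0470) + (0.110) = 0.264 J.

0.264 J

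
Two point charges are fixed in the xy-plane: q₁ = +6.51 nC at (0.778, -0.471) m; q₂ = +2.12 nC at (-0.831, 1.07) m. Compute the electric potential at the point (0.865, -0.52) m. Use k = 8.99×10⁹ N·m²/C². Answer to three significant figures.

594 V

The total potential is the scalar sum of each charge's contribution, V = Σ kqᵢ/rᵢ.
Distances from the field point to each charge: r₁ = 0.0998 m, r₂ = 2.32 m.
V = k[(6.51×10⁻⁹)/(0.0998) + (2.12×10⁻⁹)/(2.32)] = 594 V.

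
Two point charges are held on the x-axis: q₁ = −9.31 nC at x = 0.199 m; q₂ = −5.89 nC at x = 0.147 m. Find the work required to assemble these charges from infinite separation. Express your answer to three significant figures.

The assembly work is the sum of pairwise potential energies, U = Σ_{i<j} kqᵢqⱼ/rᵢⱼ.
Pair separations: r₁₂ = 0.0520 m.
U = (9.48×10⁻⁶) = 9.48×10⁻⁶ J.

9.48×10⁻⁶ J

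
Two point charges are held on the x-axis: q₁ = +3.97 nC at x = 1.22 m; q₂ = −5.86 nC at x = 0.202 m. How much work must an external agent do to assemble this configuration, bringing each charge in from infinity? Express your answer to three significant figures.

The assembly work is the sum of pairwise potential energies, U = Σ_{i<j} kqᵢqⱼ/rᵢⱼ.
Pair separations: r₁₂ = 1.02 m.
U = (-2.05×10⁻⁷) = -2.05×10⁻⁷ J.

-2.05×10⁻⁷ J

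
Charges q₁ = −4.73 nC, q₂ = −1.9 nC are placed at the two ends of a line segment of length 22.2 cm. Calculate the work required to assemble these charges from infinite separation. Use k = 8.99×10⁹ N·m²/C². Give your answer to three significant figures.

The work to assemble the configuration equals its total potential energy, U = Σ kqᵢqⱼ/rᵢⱼ over all pairs.
The separation is r = 0.222 m.
U = (3.64×10⁻⁷) = 3.64×10⁻⁷ J.

3.64×10⁻⁷ J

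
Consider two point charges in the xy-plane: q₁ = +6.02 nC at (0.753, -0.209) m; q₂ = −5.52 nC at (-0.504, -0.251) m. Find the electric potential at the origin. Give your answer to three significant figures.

-18.9 V

Electric potential is a scalar, so the contributions from each charge add algebraically: V = Σ kqᵢ/rᵢ.
Distances from the field point to each charge: r₁ = 0.781 m, r₂ = 0.563 m.
V = k[(6.02×10⁻⁹)/(0.781) + (-5.52×10⁻⁹)/(0.563)] = -18.9 V.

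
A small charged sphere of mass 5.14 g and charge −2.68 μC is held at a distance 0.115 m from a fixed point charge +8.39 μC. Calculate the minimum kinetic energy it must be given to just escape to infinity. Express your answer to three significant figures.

To just escape, total mechanical energy must reach zero at infinity: ½mv²_min + U = 0, so ½mv²_min = −U = |kQq|/r.
|U| = |kQq|/r = (8.99×10⁹ N·m²/C²)(8.39×10⁻⁶)(2.68×10⁻⁶)/(0.115) = 1.76 J.

1.76 J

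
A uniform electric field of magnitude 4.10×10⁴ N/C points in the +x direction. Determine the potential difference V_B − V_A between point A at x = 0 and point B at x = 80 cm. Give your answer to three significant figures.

-3.28×10⁴ V

In a uniform field, potential decreases in the direction of E: V_B − V_A = −E·Δx.
V_B − V_A = −(4.10×10⁴ V/m)(0.800 m) = -3.28×10⁴ V.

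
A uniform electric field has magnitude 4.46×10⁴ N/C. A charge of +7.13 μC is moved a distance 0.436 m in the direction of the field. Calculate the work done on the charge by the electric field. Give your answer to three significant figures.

0.139 J

The potential change for a displacement 0.436 m in the direction of the field is ΔV = −Ed = -1.94×10⁴ V.
W_field = −qΔV = 0.139 J.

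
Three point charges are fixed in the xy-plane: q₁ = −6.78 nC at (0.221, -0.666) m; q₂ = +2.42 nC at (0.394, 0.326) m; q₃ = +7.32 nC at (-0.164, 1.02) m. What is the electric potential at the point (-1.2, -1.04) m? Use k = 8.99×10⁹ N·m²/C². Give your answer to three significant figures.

-2.58 V

Electric potential is a scalar, so the contributions from each charge add algebraically: V = Σ kqᵢ/rᵢ.
Distances from the field point to each charge: r₁ = 1.47 m, r₂ = 2.10 m, r₃ = 2.31 m.
V = k[(-6.78×10⁻⁹)/(1.47) + (2.42×10⁻⁹)/(2.10) + (7.32×10⁻⁹)/(2.31)] = -2.58 V.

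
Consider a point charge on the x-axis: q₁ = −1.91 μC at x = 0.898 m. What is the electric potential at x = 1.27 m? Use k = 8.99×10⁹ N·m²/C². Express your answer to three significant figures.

-4.62×10⁴ V

The total potential is the scalar sum of each charge's contribution, V = Σ kqᵢ/rᵢ.
V = k[(-1.91×10⁻⁶)/(0.372)] = -4.62×10⁴ V.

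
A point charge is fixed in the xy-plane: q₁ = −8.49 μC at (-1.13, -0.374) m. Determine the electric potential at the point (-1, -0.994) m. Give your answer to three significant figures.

Electric potential is a scalar, so the contributions from each charge add algebraically: V = Σ kqᵢ/rᵢ.
Distances from the field point to each charge: r₁ = 0.633 m.
V = k[(-8.49×10⁻⁶)/(0.633)] = -1.20×10⁵ V.

-1.20×10⁵ V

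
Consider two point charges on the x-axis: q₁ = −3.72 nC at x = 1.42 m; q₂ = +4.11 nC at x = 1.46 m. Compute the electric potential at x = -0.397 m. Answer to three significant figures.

1.49 V

The total potential is the scalar sum of each charge's contribution, V = Σ kqᵢ/rᵢ.
Distances from the field point to each charge: r₁ = 1.82 m, r₂ = 1.86 m.
V = k[(-3.72×10⁻⁹)/(1.82) + (4.11×10⁻⁹)/(1.86)] = 1.49 V.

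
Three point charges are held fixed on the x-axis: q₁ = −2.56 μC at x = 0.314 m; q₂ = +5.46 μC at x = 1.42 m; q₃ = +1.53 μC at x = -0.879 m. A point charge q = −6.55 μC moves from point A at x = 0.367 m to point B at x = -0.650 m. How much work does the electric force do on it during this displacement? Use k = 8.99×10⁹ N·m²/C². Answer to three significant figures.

2.86 J

The work done by the electric force is W_field = −ΔU = −q(V_B − V_A) = q(V_A − V_B).
At A: distances to the source charges are 0.0530 m, 1.05 m, 1.25 m; V_A = Σ kqᵢ/rᵢ = -3.77×10⁵ V.
At B: distances to the source charges are 0.964 m, 2.07 m, 0.229 m; V_B = Σ kqᵢ/rᵢ = 5.99×10⁴ V.
ΔV = V_B − V_A = 4.36×10⁵ V.
W_field = −qΔV = −(-6.55×10⁻⁶ C)(4.36×10⁵ V) = 2.86 J.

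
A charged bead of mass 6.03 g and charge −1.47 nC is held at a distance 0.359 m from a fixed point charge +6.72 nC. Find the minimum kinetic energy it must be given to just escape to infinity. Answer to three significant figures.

To just escape, total mechanical energy must reach zero at infinity: ½mv²_min + U = 0, so ½mv²_min = −U = |kQq|/r.
|U| = |kQq|/r = (8.99×10⁹ N·m²/C²)(6.72×10⁻⁹)(1.47×10⁻⁹)/(0.359) = 2.47×10⁻⁷ J.

2.47×10⁻⁷ J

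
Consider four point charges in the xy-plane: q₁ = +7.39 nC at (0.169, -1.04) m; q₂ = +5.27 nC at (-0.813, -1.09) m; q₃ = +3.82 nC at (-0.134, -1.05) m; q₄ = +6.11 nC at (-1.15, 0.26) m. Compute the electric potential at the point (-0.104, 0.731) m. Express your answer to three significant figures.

The total potential is the scalar sum of each charge's contribution, V = Σ kqᵢ/rᵢ.
Distances from the field point to each charge: r₁ = 1.79 m, r₂ = 1.95 m, r₃ = 1.78 m, r₄ = 1.15 m.
V = k[(7.39×10⁻⁹)/(1.79) + (5.27×10⁻⁹)/(1.95) + (3.82×10⁻⁹)/(1.78) + (6.11×10⁻⁹)/(1.15)] = 128 V.

128 V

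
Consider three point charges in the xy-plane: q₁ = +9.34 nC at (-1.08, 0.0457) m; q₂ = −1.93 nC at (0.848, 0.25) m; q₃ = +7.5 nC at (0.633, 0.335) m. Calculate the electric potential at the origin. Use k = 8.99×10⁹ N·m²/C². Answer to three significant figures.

152 V

The total potential is the scalar sum of each charge's contribution, V = Σ kqᵢ/rᵢ.
Distances from the field point to each charge: r₁ = 1.08 m, r₂ = 0.884 m, r₃ = 0.716 m.
V = k[(9.34×10⁻⁹)/(1.08) + (-1.93×10⁻⁹)/(0.884) + (7.50×10⁻⁹)/(0.716)] = 152 V.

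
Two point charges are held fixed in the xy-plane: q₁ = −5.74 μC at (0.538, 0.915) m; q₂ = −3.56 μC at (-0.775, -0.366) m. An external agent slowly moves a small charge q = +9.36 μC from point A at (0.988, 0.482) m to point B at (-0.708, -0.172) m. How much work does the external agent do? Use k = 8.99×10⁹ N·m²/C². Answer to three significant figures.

-0.825 J

For quasistatic motion the external work equals the change in potential energy: W_ext = qΔV = q(V_B − V_A).
At A: distances to the source charges are 0.624 m, 1.96 m; V_A = Σ kqᵢ/rᵢ = -9.90×10⁴ V.
At B: distances to the source charges are 1.65 m, 0.205 m; V_B = Σ kqᵢ/rᵢ = -1.87×10⁵ V.
ΔV = V_B − V_A = -8.82×10⁴ V.
W_ext = qΔV = (9.36×10⁻⁶ C)(-8.82×10⁴ V) = -0.825 J.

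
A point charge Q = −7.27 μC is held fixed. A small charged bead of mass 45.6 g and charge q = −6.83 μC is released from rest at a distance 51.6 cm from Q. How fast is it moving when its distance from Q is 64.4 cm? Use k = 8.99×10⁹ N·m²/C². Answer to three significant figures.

2.75 m/s

Only the electrostatic force acts, so mechanical energy is conserved: ½mv² = U₁ − U₂ = kQq(1/r₁ − 1/r₂).
U₁ − U₂ = (8.99×10⁹ N·m²/C²)(-7.27×10⁻⁶ C)(-6.83×10⁻⁶ C)(1/0.516 − 1/0.644) = 0.172 J.
v = √(2·0.172/0.0456) = 2.75 m/s.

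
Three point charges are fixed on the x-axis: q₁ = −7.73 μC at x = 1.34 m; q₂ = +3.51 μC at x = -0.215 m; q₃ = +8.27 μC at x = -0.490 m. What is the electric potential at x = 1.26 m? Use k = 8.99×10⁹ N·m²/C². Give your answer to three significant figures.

Electric potential is a scalar, so the contributions from each charge add algebraically: V = Σ kqᵢ/rᵢ.
Distances from the field point to each charge: r₁ = 0.0800 m, r₂ = 1.48 m, r₃ = 1.75 m.
V = k[(-7.73×10⁻⁶)/(0.0800) + (3.51×10⁻⁶)/(1.48) + (8.27×10⁻⁶)/(1.75)] = -8.05×10⁵ V.

-8.05×10⁵ V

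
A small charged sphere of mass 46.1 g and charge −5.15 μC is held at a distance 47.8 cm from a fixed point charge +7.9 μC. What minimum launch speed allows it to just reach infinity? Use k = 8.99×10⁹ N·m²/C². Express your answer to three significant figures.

5.76 m/s

To just escape, total mechanical energy must reach zero at infinity: ½mv²_min + U = 0, so ½mv²_min = −U = |kQq|/r.
|U| = |kQq|/r = (8.99×10⁹ N·m²/C²)(7.90×10⁻⁶)(5.15×10⁻⁶)/(0.478) = 0.765 J.
v_min = √(2|U|/m) = √(2·0.765/0.0461) = 5.76 m/s.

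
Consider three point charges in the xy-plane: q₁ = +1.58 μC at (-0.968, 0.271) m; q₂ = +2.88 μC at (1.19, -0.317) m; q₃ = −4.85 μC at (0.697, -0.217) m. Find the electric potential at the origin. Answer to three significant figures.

-2.46×10⁴ V

The total potential is the scalar sum of each charge's contribution, V = Σ kqᵢ/rᵢ.
Distances from the field point to each charge: r₁ = 1.01 m, r₂ = 1.23 m, r₃ = 0.730 m.
V = k[(1.58×10⁻⁶)/(1.01) + (2.88×10⁻⁶)/(1.23) + (-4.85×10⁻⁶)/(0.730)] = -2.46×10⁴ V.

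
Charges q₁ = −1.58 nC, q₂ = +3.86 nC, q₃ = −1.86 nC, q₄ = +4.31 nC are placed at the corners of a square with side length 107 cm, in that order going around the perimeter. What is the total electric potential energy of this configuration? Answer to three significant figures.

-1.20×10⁻⁷ J

The assembly work is the sum of pairwise potential energies, U = Σ_{i<j} kqᵢqⱼ/rᵢⱼ.
The four side pairs have separation 1.07 m and the two diagonal pairs 1.51 m.
Summing all 6 pair terms gives U = -1.20×10⁻⁷ J.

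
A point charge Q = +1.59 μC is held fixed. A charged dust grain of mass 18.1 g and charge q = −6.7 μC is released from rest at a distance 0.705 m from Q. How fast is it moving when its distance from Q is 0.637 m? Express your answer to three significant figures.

Only the electrostatic force acts, so mechanical energy is conserved: ½mv² = U₁ − U₂ = kQq(1/r₁ − 1/r₂).
U₁ − U₂ = (8.99×10⁹ N·m²/C²)(1.59×10⁻⁶ C)(-6.70×10⁻⁶ C)(1/0.705 − 1/0.637) = 0.0145 J.
v = √(2·0.0145/0.0181) = 1.27 m/s.

1.27 m/s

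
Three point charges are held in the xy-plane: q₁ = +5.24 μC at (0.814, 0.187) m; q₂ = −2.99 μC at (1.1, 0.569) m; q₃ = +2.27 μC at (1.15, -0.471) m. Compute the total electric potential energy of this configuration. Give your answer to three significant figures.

-0.209 J

The assembly work is the sum of pairwise potential energies, U = Σ_{i<j} kqᵢqⱼ/rᵢⱼ.
Pair separations: r₁₂ = 0.477 m, r₁₃ = 0.739 m, r₂₃ = 1.04 m.
U = (-0.295) + (0.145) + (-0.0586) = -0.209 J.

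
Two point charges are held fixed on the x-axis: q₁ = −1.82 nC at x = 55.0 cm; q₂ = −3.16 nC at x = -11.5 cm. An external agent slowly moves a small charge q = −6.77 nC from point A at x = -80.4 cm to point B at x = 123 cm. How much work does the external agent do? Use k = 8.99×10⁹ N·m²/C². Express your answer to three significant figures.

For quasistatic motion the external work equals the change in potential energy: W_ext = qΔV = q(V_B − V_A).
At A: distances to the source charges are 1.35 m, 0.689 m; V_A = Σ kqᵢ/rᵢ = -53.3 V.
At B: distances to the source charges are 0.680 m, 1.34 m; V_B = Σ kqᵢ/rᵢ = -45.2 V.
ΔV = V_B − V_A = 8.13 V.
W_ext = qΔV = (-6.77×10⁻⁹ C)(8.13 V) = -5.51×10⁻⁸ J.

-5.51×10⁻⁸ J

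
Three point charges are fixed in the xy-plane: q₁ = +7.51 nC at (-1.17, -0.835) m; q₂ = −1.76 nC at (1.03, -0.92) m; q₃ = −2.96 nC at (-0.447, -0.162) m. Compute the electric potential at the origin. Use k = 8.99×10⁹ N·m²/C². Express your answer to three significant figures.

Electric potential is a scalar, so the contributions from each charge add algebraically: V = Σ kqᵢ/rᵢ.
Distances from the field point to each charge: r₁ = 1.44 m, r₂ = 1.38 m, r₃ = 0.475 m.
V = k[(7.51×10⁻⁹)/(1.44) + (-1.76×10⁻⁹)/(1.38) + (-2.96×10⁻⁹)/(0.475)] = -20.5 V.

-20.5 V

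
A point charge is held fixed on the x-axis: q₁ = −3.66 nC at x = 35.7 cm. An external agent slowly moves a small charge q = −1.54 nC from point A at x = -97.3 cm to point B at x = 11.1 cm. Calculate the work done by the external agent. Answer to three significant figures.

For quasistatic motion the external work equals the change in potential energy: W_ext = qΔV = q(V_B − V_A).
At A: distance to the source charge is 1.33 m; V_A = kq₁/r = -24.7 V.
At B: distance to the source charge is 0.246 m; V_B = kq₁/r = -134 V.
ΔV = V_B − V_A = -109 V.
W_ext = qΔV = (-1.54×10⁻⁹ C)(-109 V) = 1.68×10⁻⁷ J.

1.68×10⁻⁷ J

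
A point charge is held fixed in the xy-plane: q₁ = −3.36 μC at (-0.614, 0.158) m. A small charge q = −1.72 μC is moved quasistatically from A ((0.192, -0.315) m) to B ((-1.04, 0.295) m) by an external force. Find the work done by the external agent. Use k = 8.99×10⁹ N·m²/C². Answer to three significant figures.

0.0605 J

For quasistatic motion the external work equals the change in potential energy: W_ext = qΔV = q(V_B − V_A).
At A: distance to the source charge is 0.935 m; V_A = kq₁/r = -3.23×10⁴ V.
At B: distance to the source charge is 0.447 m; V_B = kq₁/r = -6.75×10⁴ V.
ΔV = V_B − V_A = -3.52×10⁴ V.
W_ext = qΔV = (-1.72×10⁻⁶ C)(-3.52×10⁴ V) = 0.0605 J.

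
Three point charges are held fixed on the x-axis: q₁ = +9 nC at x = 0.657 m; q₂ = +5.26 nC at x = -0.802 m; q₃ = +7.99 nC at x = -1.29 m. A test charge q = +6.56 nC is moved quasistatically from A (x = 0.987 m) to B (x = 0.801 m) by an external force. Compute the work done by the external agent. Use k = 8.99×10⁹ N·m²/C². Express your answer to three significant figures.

For quasistatic motion the external work equals the change in potential energy: W_ext = qΔV = q(V_B − V_A).
At A: distances to the source charges are 0.330 m, 1.79 m, 2.28 m; V_A = Σ kqᵢ/rᵢ = 303 V.
At B: distances to the source charges are 0.144 m, 1.60 m, 2.09 m; V_B = Σ kqᵢ/rᵢ = 626 V.
ΔV = V_B − V_A = 323 V.
W_ext = qΔV = (6.56×10⁻⁹ C)(323 V) = 2.12×10⁻⁶ J.

2.12×10⁻⁶ J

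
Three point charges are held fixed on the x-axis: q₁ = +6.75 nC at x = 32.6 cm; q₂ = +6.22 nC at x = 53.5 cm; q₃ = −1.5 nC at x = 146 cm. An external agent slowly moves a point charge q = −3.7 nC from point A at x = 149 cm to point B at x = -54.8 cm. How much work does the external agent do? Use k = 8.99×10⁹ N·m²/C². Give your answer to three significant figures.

-1.68×10⁻⁶ J

For quasistatic motion the external work equals the change in potential energy: W_ext = qΔV = q(V_B − V_A).
At A: distances to the source charges are 1.16 m, 0.955 m, 0.0300 m; V_A = Σ kqᵢ/rᵢ = -339 V.
At B: distances to the source charges are 0.874 m, 1.08 m, 2.01 m; V_B = Σ kqᵢ/rᵢ = 114 V.
ΔV = V_B − V_A = 453 V.
W_ext = qΔV = (-3.70×10⁻⁹ C)(453 V) = -1.68×10⁻⁶ J.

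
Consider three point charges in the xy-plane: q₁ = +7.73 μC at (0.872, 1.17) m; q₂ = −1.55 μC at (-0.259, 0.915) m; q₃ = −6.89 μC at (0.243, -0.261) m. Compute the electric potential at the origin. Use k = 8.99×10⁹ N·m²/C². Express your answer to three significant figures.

-1.41×10⁵ V

The total potential is the scalar sum of each charge's contribution, V = Σ kqᵢ/rᵢ.
Distances from the field point to each charge: r₁ = 1.46 m, r₂ = 0.951 m, r₃ = 0.357 m.
V = k[(7.73×10⁻⁶)/(1.46) + (-1.55×10⁻⁶)/(0.951) + (-6.89×10⁻⁶)/(0.357)] = -1.41×10⁵ V.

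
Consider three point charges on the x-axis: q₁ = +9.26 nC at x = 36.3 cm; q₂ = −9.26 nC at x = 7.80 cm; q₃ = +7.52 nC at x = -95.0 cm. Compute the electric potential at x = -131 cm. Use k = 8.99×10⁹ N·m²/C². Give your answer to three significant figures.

178 V

Electric potential is a scalar, so the contributions from each charge add algebraically: V = Σ kqᵢ/rᵢ.
Distances from the field point to each charge: r₁ = 1.67 m, r₂ = 1.39 m, r₃ = 0.360 m.
V = k[(9.26×10⁻⁹)/(1.67) + (-9.26×10⁻⁹)/(1.39) + (7.52×10⁻⁹)/(0.360)] = 178 V.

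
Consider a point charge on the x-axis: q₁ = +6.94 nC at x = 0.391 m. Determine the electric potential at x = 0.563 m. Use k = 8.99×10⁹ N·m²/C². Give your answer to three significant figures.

Electric potential is a scalar, so the contributions from each charge add algebraically: V = Σ kqᵢ/rᵢ.
V = k[(6.94×10⁻⁹)/(0.172)] = 363 V.

363 V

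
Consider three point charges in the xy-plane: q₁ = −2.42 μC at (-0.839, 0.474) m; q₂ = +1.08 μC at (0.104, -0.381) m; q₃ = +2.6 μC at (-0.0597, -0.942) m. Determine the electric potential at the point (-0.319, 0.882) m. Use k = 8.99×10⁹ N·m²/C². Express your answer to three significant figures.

The total potential is the scalar sum of each charge's contribution, V = Σ kqᵢ/rᵢ.
Distances from the field point to each charge: r₁ = 0.661 m, r₂ = 1.33 m, r₃ = 1.84 m.
V = k[(-2.42×10⁻⁶)/(0.661) + (1.08×10⁻⁶)/(1.33) + (2.60×10⁻⁶)/(1.84)] = -1.29×10⁴ V.

-1.29×10⁴ V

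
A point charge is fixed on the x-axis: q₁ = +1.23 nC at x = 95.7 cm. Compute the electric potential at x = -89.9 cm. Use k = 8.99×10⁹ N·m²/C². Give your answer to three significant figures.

Electric potential is a scalar, so the contributions from each charge add algebraically: V = Σ kqᵢ/rᵢ.
V = k[(1.23×10⁻⁹)/(1.86)] = 5.96 V.

5.96 V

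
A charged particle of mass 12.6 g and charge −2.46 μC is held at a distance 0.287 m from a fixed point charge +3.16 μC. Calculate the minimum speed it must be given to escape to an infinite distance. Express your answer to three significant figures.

To just escape, total mechanical energy must reach zero at infinity: ½mv²_min + U = 0, so ½mv²_min = −U = |kQq|/r.
|U| = |kQq|/r = (8.99×10⁹ N·m²/C²)(3.16×10⁻⁶)(2.46×10⁻⁶)/(0.287) = 0.244 J.
v_min = √(2|U|/m) = √(2·0.244/0.0126) = 6.22 m/s.

6.22 m/s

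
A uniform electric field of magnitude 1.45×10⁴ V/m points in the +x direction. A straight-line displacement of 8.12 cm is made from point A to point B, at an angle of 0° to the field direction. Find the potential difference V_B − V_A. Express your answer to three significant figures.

Only the component of displacement along E changes the potential: ΔV = −E·d·cosθ.
ΔV = −(1.45×10⁴ V/m)(0.0812 m)cos0° = -1180 V.

-1180 V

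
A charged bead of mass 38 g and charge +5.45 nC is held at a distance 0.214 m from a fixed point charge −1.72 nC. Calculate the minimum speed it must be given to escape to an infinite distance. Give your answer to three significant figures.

4.55×10⁻³ m/s

To just escape, total mechanical energy must reach zero at infinity: ½mv²_min + U = 0, so ½mv²_min = −U = |kQq|/r.
|U| = |kQq|/r = (8.99×10⁹ N·m²/C²)(1.72×10⁻⁹)(5.45×10⁻⁹)/(0.214) = 3.94×10⁻⁷ J.
v_min = √(2|U|/m) = √(2·3.94×10⁻⁷/0.0380) = 4.55×10⁻³ m/s.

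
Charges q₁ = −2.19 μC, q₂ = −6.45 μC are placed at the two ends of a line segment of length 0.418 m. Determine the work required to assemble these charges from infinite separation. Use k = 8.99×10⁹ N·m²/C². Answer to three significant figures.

0.304 J

The assembly work is the sum of pairwise potential energies, U = Σ_{i<j} kqᵢqⱼ/rᵢⱼ.
The separation is r = 0.418 m.
U = (0.304) = 0.304 J.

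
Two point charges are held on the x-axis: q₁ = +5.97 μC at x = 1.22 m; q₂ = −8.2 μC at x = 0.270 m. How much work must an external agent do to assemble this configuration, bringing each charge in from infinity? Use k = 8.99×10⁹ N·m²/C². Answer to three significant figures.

-0.463 J

The assembly work is the sum of pairwise potential energies, U = Σ_{i<j} kqᵢqⱼ/rᵢⱼ.
Pair separations: r₁₂ = 0.950 m.
U = (-0.463) = -0.463 J.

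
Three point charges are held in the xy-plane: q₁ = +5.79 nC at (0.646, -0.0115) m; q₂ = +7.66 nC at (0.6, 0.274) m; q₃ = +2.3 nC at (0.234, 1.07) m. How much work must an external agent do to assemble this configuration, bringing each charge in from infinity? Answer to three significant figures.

1.66×10⁻⁶ J

The assembly work is the sum of pairwise potential energies, U = Σ_{i<j} kqᵢqⱼ/rᵢⱼ.
Pair separations: r₁₂ = 0.289 m, r₁₃ = 1.16 m, r₂₃ = 0.876 m.
U = (1.38×10⁻⁶) + (1.03×10⁻⁷) + (1.81×10⁻⁷) = 1.66×10⁻⁶ J.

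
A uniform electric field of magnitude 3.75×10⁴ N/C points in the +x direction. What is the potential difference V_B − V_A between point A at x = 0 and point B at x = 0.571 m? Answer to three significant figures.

-2.14×10⁴ V

In a uniform field, potential decreases in the direction of E: V_B − V_A = −E·Δx.
V_B − V_A = −(3.75×10⁴ V/m)(0.571 m) = -2.14×10⁴ V.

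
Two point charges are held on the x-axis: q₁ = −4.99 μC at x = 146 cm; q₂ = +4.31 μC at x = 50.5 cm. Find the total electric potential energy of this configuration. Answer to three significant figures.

The assembly work is the sum of pairwise potential energies, U = Σ_{i<j} kqᵢqⱼ/rᵢⱼ.
Pair separations: r₁₂ = 0.955 m.
U = (-0.202) = -0.202 J.

-0.202 J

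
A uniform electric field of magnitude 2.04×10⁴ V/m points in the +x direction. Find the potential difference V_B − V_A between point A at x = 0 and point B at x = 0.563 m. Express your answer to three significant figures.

-1.15×10⁴ V

In a uniform field, potential decreases in the direction of E: V_B − V_A = −E·Δx.
V_B − V_A = −(2.04×10⁴ V/m)(0.563 m) = -1.15×10⁴ V.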